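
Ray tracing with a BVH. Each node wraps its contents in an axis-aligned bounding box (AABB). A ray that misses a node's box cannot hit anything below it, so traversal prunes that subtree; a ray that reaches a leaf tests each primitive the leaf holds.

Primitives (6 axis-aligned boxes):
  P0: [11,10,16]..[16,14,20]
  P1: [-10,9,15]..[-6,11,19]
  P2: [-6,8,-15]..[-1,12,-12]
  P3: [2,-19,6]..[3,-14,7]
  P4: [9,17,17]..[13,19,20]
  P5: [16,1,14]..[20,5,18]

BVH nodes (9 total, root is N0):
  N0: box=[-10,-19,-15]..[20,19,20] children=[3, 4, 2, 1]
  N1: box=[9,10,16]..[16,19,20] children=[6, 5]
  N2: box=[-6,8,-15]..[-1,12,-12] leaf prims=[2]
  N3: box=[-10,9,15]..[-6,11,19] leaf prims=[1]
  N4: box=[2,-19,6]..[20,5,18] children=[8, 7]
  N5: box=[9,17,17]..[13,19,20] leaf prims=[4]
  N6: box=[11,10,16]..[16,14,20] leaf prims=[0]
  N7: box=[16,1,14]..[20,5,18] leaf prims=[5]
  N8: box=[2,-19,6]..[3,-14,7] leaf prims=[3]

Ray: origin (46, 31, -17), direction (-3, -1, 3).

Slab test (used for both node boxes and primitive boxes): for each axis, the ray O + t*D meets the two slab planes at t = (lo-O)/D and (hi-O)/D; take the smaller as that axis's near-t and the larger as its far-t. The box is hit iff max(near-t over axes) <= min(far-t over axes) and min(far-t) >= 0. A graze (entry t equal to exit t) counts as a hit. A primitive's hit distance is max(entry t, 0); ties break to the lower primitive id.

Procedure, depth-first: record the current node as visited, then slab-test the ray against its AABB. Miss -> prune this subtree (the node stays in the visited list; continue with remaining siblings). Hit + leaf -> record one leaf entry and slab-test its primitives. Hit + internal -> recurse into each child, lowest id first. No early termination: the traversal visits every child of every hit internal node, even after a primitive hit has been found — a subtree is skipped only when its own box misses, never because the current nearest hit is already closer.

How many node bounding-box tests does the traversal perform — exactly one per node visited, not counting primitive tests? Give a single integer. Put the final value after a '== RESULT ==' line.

Traverse from the root:
N0 x:[26/3,56/3] y:[12,50] z:[2/3,37/3] -> hit [12,37/3], descend [1, 2, 3, 4]
  N1 x:[10,37/3] y:[12,21] z:[11,37/3] -> hit [12,37/3], descend [5, 6]
    N5 x:[11,37/3] y:[12,14] z:[34/3,37/3] -> hit [12,37/3] leaf, test {P4@t=12}
    N6 x:[10,35/3] y:[17,21] z:[11,37/3] -> miss, prune
  N2 x:[47/3,52/3] y:[19,23] z:[2/3,5/3] -> miss, prune
  N3 x:[52/3,56/3] y:[20,22] z:[32/3,12] -> miss, prune
  N4 x:[26/3,44/3] y:[26,50] z:[23/3,35/3] -> miss, prune

order=[0, 1, 5, 6, 2, 3, 4]  |boxes|=7  |leaves|=1  hit=P4

== RESULT ==
7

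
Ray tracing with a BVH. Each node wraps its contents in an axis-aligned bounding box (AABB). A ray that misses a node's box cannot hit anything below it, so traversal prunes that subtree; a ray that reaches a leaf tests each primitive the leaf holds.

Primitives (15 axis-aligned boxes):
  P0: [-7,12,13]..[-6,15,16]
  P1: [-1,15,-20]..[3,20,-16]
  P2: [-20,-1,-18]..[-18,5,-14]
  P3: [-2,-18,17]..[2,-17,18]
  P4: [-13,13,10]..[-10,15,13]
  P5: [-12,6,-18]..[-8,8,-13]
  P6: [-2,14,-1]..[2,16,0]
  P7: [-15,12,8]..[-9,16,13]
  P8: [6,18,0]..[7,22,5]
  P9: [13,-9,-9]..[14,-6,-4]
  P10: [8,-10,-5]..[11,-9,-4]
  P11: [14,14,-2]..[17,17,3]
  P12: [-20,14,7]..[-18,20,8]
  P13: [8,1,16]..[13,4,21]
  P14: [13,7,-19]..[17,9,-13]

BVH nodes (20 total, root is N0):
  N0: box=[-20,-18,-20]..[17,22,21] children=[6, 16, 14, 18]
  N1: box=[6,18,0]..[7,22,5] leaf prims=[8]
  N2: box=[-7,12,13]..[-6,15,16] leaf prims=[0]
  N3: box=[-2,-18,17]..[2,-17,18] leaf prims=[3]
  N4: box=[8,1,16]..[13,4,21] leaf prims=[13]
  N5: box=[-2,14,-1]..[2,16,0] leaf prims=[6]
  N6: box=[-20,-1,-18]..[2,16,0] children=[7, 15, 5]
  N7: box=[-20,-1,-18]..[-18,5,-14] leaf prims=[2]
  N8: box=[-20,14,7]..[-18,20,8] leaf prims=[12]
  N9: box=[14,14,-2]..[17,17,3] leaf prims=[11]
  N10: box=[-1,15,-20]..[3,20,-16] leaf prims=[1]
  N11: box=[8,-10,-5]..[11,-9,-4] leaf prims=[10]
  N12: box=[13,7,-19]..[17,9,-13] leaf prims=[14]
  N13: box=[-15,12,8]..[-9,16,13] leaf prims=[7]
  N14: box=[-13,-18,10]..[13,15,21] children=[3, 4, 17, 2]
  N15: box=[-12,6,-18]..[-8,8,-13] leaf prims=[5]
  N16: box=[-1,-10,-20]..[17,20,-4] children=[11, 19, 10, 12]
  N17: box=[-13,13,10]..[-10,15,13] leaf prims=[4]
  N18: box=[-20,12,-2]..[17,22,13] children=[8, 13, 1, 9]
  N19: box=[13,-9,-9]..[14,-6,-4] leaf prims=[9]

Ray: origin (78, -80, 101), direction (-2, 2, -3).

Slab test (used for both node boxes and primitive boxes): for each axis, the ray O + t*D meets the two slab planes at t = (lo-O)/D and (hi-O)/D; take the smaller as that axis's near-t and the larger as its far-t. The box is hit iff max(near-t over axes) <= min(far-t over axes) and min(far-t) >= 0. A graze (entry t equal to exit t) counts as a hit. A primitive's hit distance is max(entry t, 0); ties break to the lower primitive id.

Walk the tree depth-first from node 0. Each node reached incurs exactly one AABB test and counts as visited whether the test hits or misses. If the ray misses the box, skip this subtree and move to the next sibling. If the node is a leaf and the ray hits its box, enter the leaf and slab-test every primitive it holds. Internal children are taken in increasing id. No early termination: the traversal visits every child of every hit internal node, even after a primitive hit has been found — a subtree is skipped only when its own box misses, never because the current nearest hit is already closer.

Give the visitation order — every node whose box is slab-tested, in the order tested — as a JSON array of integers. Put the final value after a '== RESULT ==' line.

Trace the traversal:
N0 x:[61/2,49] y:[31,51] z:[80/3,121/3] -> hit [31,121/3], descend [6, 14, 16, 18]
  N6 x:[38,49] y:[79/2,48] z:[101/3,119/3] -> hit [79/2,119/3], descend [5, 7, 15]
    N5 x:[38,40] y:[47,48] z:[101/3,34] -> miss, prune
    N7 x:[48,49] y:[79/2,85/2] z:[115/3,119/3] -> miss, prune
    N15 x:[43,45] y:[43,44] z:[38,119/3] -> miss, prune
  N14 x:[65/2,91/2] y:[31,95/2] z:[80/3,91/3] -> miss, prune
  N16 x:[61/2,79/2] y:[35,50] z:[35,121/3] -> hit [35,79/2], descend [10, 11, 12, 19]
    N10 x:[75/2,79/2] y:[95/2,50] z:[39,121/3] -> miss, prune
    N11 x:[67/2,35] y:[35,71/2] z:[35,106/3] -> hit [35,35] leaf, test {P10@t=35}
    N12 x:[61/2,65/2] y:[87/2,89/2] z:[38,40] -> miss, prune
    N19 x:[32,65/2] y:[71/2,37] z:[35,110/3] -> miss, prune
  N18 x:[61/2,49] y:[46,51] z:[88/3,103/3] -> miss, prune

order=[0, 6, 5, 7, 15, 14, 16, 10, 11, 12, 19, 18]  |boxes|=12  |leaves|=1  hit=P10

== RESULT ==
[0, 6, 5, 7, 15, 14, 16, 10, 11, 12, 19, 18]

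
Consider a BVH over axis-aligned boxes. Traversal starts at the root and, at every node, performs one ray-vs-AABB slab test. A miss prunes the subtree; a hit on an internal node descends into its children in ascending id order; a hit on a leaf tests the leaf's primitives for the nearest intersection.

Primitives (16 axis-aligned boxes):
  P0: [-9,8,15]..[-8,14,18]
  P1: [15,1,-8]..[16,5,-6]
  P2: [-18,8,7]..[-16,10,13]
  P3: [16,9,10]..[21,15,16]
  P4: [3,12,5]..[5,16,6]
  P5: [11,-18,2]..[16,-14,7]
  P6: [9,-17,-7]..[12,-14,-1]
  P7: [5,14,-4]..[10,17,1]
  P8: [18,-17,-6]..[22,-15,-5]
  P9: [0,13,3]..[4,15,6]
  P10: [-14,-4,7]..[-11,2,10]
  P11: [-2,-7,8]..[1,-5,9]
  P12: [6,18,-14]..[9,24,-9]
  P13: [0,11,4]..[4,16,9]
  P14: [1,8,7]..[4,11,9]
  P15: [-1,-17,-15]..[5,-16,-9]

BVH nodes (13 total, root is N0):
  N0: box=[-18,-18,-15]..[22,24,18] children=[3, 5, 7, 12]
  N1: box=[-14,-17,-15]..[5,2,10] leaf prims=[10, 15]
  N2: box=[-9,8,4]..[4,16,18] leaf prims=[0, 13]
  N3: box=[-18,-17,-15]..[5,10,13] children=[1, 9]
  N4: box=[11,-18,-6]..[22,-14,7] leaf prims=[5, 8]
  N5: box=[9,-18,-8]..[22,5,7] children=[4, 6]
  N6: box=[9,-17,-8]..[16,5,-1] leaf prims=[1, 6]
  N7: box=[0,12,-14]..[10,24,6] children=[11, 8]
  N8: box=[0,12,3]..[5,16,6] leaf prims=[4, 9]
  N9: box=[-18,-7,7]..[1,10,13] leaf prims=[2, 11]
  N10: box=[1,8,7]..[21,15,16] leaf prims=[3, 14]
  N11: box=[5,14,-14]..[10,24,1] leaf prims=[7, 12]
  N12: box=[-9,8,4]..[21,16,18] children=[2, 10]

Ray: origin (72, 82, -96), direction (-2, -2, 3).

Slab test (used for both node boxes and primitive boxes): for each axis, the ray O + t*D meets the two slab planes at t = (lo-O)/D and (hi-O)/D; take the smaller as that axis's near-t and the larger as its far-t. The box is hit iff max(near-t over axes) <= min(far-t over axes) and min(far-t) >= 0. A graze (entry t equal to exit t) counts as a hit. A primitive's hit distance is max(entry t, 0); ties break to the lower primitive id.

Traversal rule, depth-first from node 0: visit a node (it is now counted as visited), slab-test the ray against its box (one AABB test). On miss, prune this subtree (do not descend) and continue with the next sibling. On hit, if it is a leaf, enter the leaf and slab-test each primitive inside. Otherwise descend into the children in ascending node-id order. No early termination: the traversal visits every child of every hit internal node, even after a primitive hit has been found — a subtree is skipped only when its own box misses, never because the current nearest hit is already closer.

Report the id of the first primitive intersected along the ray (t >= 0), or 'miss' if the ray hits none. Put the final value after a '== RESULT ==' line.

Trace the traversal:
N0 x:[25,45] y:[29,50] z:[27,38] -> hit [29,38], descend [3, 5, 7, 12]
  N3 x:[67/2,45] y:[36,99/2] z:[27,109/3] -> hit [36,109/3], descend [1, 9]
    N1 x:[67/2,43] y:[40,99/2] z:[27,106/3] -> miss, prune
    N9 x:[71/2,45] y:[36,89/2] z:[103/3,109/3] -> hit [36,109/3] leaf, test {P2(miss), P11(miss)}
  N5 x:[25,63/2] y:[77/2,50] z:[88/3,103/3] -> miss, prune
  N7 x:[31,36] y:[29,35] z:[82/3,34] -> hit [31,34], descend [8, 11]
    N8 x:[67/2,36] y:[33,35] z:[33,34] -> hit [67/2,34] leaf, test {P4@t=101/3, P9@t=34}
    N11 x:[31,67/2] y:[29,34] z:[82/3,97/3] -> hit [31,97/3] leaf, test {P7(miss), P12(miss)}
  N12 x:[51/2,81/2] y:[33,37] z:[100/3,38] -> hit [100/3,37], descend [2, 10]
    N2 x:[34,81/2] y:[33,37] z:[100/3,38] -> hit [34,37] leaf, test {P0(miss), P13@t=34}
    N10 x:[51/2,71/2] y:[67/2,37] z:[103/3,112/3] -> hit [103/3,71/2] leaf, test {P3(miss), P14(miss)}

Visited [0, 3, 1, 9, 5, 7, 8, 11, 12, 2, 10]. Tests: 11 box, 5 leaf. Nearest: P4.

== RESULT ==
4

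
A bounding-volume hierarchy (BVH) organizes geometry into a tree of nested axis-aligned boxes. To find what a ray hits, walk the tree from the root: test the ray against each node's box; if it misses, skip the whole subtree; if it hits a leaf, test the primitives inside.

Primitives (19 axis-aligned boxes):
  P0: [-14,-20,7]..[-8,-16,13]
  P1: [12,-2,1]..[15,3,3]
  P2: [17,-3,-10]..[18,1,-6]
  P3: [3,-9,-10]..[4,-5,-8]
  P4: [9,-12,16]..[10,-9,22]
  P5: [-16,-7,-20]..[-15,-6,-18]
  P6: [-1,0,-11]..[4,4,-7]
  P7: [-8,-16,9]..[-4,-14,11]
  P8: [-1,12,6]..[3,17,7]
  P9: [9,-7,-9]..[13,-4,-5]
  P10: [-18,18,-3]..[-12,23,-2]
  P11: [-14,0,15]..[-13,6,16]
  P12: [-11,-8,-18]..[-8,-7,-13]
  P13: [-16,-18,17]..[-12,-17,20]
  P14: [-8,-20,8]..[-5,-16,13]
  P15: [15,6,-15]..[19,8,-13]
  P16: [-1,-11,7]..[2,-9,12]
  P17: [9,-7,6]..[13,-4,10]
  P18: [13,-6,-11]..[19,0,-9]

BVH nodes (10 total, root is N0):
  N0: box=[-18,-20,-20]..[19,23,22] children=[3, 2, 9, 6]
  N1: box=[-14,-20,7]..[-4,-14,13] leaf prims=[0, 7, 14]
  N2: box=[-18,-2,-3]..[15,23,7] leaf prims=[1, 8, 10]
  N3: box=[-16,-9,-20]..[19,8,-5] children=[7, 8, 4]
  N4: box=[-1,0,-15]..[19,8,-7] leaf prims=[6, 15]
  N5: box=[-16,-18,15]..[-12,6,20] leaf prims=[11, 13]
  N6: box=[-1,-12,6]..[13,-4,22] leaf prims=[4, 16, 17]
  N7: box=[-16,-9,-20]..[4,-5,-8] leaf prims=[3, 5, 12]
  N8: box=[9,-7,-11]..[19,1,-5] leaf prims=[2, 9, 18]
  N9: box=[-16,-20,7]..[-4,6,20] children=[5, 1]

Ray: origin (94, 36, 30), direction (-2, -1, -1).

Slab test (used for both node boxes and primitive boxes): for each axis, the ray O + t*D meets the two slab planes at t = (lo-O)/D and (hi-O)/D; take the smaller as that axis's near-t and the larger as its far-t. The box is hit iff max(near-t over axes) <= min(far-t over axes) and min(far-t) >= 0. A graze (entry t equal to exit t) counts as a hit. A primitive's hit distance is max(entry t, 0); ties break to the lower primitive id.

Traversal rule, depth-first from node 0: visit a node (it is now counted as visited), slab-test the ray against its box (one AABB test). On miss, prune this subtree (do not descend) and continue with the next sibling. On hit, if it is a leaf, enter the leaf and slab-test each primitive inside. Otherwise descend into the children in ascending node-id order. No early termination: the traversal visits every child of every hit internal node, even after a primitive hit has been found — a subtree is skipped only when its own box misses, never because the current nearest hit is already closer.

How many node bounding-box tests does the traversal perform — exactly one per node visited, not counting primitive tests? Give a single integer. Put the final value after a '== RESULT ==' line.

Trace the traversal:
N0 x:[75/2,56] y:[13,56] z:[8,50] -> hit [75/2,50], descend [2, 3, 6, 9]
  N2 x:[79/2,56] y:[13,38] z:[23,33] -> miss, prune
  N3 x:[75/2,55] y:[28,45] z:[35,50] -> hit [75/2,45], descend [4, 7, 8]
    N4 x:[75/2,95/2] y:[28,36] z:[37,45] -> miss, prune
    N7 x:[45,55] y:[41,45] z:[38,50] -> hit [45,45] leaf, test {P3(miss), P5(miss), P12(miss)}
    N8 x:[75/2,85/2] y:[35,43] z:[35,41] -> hit [75/2,41] leaf, test {P2@t=38, P9(miss), P18@t=39}
  N6 x:[81/2,95/2] y:[40,48] z:[8,24] -> miss, prune
  N9 x:[49,55] y:[30,56] z:[10,23] -> miss, prune

Summary -> nodes [0, 2, 3, 4, 7, 8, 6, 9]; box-tests=8; leaf-entries=2; first=P2

== RESULT ==
8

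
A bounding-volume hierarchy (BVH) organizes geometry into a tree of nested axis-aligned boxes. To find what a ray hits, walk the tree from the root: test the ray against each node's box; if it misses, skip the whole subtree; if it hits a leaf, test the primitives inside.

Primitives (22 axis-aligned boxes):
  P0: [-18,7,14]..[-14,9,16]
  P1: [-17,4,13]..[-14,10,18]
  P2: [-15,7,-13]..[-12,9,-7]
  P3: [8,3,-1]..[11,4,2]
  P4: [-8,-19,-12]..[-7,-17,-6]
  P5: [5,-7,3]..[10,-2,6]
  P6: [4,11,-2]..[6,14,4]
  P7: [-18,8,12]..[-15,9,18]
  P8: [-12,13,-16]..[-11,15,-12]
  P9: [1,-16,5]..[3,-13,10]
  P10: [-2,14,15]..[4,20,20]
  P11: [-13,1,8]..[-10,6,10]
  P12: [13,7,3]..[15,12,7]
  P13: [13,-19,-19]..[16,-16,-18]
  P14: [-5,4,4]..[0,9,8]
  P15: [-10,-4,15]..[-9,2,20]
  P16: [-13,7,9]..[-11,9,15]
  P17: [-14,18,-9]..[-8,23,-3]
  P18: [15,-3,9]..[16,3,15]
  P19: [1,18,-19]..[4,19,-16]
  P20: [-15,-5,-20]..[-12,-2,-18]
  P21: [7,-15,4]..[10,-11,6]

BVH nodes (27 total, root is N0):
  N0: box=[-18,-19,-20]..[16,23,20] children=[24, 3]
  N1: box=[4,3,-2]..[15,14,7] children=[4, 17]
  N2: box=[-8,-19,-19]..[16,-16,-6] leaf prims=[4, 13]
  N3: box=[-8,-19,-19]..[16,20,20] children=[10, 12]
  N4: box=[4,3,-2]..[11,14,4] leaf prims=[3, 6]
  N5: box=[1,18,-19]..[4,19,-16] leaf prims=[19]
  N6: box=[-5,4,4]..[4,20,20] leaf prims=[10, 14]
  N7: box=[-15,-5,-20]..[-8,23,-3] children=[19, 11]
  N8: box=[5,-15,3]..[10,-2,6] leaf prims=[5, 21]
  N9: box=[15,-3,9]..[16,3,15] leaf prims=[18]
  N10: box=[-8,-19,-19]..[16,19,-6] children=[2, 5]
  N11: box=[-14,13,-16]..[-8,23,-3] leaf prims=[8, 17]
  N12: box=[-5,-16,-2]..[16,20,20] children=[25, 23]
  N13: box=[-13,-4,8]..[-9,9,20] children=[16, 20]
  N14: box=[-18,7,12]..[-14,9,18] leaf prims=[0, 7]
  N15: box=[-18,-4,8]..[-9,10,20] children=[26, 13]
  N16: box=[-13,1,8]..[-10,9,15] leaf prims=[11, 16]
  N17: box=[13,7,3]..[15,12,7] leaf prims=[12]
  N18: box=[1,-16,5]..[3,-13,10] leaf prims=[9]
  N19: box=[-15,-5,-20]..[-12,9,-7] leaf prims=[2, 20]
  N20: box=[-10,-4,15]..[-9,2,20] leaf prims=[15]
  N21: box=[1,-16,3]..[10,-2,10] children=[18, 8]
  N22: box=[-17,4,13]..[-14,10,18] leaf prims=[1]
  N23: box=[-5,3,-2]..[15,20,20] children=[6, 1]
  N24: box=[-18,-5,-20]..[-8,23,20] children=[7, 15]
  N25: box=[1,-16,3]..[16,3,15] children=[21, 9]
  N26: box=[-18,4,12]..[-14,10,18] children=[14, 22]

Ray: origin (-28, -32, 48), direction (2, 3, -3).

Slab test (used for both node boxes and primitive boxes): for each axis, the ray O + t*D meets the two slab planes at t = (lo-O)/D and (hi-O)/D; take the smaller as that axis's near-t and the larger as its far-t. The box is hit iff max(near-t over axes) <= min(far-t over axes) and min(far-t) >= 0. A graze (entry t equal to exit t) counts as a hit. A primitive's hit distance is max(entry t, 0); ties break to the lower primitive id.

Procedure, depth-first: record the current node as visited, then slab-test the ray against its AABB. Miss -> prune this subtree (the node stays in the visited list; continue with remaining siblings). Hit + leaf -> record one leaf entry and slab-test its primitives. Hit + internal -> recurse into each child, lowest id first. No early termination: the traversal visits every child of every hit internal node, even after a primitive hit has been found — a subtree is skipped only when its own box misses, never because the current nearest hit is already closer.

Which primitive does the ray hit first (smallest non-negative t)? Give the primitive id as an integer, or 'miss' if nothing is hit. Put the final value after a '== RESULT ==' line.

Trace the traversal:
N0 x:[5,22] y:[13/3,55/3] z:[28/3,68/3] -> hit [28/3,55/3], descend [3, 24]
  N3 x:[10,22] y:[13/3,52/3] z:[28/3,67/3] -> hit [10,52/3], descend [10, 12]
    N10 x:[10,22] y:[13/3,17] z:[18,67/3] -> miss, prune
    N12 x:[23/2,22] y:[16/3,52/3] z:[28/3,50/3] -> hit [23/2,50/3], descend [23, 25]
      N23 x:[23/2,43/2] y:[35/3,52/3] z:[28/3,50/3] -> hit [35/3,50/3], descend [1, 6]
        N1 x:[16,43/2] y:[35/3,46/3] z:[41/3,50/3] -> miss, prune
        N6 x:[23/2,16] y:[12,52/3] z:[28/3,44/3] -> hit [12,44/3] leaf, test {P10(miss), P14@t=40/3}
      N25 x:[29/2,22] y:[16/3,35/3] z:[11,15] -> miss, prune
  N24 x:[5,10] y:[9,55/3] z:[28/3,68/3] -> hit [28/3,10], descend [7, 15]
    N7 x:[13/2,10] y:[9,55/3] z:[17,68/3] -> miss, prune
    N15 x:[5,19/2] y:[28/3,14] z:[28/3,40/3] -> hit [28/3,19/2], descend [13, 26]
      N13 x:[15/2,19/2] y:[28/3,41/3] z:[28/3,40/3] -> hit [28/3,19/2], descend [16, 20]
        N16 x:[15/2,9] y:[11,41/3] z:[11,40/3] -> miss, prune
        N20 x:[9,19/2] y:[28/3,34/3] z:[28/3,11] -> hit [28/3,19/2] leaf, test {P15@t=28/3}
      N26 x:[5,7] y:[12,14] z:[10,12] -> miss, prune

order=[0, 3, 10, 12, 23, 1, 6, 25, 24, 7, 15, 13, 16, 20, 26]  |boxes|=15  |leaves|=2  hit=P15

== RESULT ==
15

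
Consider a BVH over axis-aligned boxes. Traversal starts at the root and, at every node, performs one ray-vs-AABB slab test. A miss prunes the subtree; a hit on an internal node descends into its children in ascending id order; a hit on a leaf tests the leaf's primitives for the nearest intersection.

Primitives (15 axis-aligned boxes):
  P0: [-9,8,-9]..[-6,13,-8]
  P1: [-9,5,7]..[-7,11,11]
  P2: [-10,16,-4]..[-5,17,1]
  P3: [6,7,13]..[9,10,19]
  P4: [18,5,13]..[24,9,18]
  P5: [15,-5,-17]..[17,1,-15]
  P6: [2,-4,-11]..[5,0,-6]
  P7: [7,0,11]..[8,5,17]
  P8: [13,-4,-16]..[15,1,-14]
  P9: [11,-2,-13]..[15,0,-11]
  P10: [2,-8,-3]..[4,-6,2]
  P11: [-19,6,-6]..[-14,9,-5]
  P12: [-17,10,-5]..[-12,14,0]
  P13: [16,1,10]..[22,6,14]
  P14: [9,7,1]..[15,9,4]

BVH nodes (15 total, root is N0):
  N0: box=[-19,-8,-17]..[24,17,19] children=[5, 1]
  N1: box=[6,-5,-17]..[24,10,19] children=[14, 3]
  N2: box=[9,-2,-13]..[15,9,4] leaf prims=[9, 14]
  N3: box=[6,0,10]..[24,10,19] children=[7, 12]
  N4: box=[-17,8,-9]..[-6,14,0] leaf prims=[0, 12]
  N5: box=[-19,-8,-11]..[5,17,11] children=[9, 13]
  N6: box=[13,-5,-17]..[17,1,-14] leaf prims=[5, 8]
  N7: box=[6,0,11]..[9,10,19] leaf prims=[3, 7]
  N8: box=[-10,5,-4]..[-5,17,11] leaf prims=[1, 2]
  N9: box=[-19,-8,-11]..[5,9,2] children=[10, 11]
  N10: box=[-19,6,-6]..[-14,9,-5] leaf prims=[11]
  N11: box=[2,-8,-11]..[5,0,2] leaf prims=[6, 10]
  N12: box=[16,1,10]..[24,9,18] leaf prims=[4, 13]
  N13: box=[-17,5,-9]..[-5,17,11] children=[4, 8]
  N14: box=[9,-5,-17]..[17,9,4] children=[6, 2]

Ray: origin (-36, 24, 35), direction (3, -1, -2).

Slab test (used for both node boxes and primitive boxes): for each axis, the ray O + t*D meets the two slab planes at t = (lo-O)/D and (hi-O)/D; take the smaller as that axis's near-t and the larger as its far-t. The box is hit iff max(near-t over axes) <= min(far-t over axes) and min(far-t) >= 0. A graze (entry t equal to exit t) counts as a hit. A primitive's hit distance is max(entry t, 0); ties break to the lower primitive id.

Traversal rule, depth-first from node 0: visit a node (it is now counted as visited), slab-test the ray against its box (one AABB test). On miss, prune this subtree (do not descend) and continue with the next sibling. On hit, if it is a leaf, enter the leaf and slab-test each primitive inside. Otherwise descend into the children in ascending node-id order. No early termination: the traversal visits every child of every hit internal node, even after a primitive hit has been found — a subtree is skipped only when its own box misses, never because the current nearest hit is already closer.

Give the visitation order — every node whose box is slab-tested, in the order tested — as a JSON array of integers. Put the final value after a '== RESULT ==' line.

Traverse from the root:
N0 x:[17/3,20] y:[7,32] z:[8,26] -> hit [8,20], descend [1, 5]
  N1 x:[14,20] y:[14,29] z:[8,26] -> hit [14,20], descend [3, 14]
    N3 x:[14,20] y:[14,24] z:[8,25/2] -> miss, prune
    N14 x:[15,53/3] y:[15,29] z:[31/2,26] -> hit [31/2,53/3], descend [2, 6]
      N2 x:[15,17] y:[15,26] z:[31/2,24] -> hit [31/2,17] leaf, test {P9(miss), P14@t=31/2}
      N6 x:[49/3,53/3] y:[23,29] z:[49/2,26] -> miss, prune
  N5 x:[17/3,41/3] y:[7,32] z:[12,23] -> hit [12,41/3], descend [9, 13]
    N9 x:[17/3,41/3] y:[15,32] z:[33/2,23] -> miss, prune
    N13 x:[19/3,31/3] y:[7,19] z:[12,22] -> miss, prune

order=[0, 1, 3, 14, 2, 6, 5, 9, 13]  |boxes|=9  |leaves|=1  hit=P14

== RESULT ==
[0, 1, 3, 14, 2, 6, 5, 9, 13]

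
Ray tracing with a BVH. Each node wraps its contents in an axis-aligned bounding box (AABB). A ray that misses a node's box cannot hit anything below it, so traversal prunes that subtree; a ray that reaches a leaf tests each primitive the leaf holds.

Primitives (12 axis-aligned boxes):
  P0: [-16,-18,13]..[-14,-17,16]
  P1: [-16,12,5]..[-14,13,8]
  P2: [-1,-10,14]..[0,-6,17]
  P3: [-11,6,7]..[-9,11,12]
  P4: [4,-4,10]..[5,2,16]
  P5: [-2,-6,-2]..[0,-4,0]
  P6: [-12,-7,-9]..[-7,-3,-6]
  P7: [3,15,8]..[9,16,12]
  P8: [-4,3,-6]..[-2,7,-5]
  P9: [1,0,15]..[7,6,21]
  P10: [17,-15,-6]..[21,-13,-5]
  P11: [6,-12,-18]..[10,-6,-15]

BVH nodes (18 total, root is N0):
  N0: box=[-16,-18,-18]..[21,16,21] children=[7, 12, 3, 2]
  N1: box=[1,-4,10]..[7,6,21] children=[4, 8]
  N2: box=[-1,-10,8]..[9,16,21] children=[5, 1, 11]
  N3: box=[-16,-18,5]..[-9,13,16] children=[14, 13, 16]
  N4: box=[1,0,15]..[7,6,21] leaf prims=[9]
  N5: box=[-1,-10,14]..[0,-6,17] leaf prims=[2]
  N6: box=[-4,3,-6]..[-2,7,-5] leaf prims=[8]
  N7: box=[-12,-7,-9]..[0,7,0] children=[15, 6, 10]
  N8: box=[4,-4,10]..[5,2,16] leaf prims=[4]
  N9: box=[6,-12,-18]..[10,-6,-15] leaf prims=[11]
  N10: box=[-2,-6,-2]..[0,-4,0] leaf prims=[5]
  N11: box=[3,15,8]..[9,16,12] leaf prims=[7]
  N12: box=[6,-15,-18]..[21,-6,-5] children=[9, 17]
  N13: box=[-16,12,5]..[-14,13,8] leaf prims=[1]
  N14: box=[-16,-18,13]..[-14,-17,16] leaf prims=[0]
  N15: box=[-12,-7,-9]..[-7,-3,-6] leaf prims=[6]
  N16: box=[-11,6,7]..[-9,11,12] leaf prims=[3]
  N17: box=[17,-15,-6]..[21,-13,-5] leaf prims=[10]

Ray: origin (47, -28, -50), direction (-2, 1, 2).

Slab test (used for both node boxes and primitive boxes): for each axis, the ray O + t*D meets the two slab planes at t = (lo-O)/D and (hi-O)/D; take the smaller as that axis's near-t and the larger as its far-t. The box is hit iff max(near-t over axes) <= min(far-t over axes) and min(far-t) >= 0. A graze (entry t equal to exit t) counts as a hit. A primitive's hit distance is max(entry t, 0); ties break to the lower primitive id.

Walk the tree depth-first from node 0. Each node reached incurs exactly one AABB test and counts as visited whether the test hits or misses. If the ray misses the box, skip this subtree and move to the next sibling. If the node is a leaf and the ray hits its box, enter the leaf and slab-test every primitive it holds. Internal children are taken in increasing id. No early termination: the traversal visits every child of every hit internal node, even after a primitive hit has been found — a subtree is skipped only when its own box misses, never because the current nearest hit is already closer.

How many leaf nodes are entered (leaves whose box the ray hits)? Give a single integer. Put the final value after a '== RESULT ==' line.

Traverse from the root:
N0 x:[13,63/2] y:[10,44] z:[16,71/2] -> hit [16,63/2], descend [2, 3, 7, 12]
  N2 x:[19,24] y:[18,44] z:[29,71/2] -> miss, prune
  N3 x:[28,63/2] y:[10,41] z:[55/2,33] -> hit [28,63/2], descend [13, 14, 16]
    N13 x:[61/2,63/2] y:[40,41] z:[55/2,29] -> miss, prune
    N14 x:[61/2,63/2] y:[10,11] z:[63/2,33] -> miss, prune
    N16 x:[28,29] y:[34,39] z:[57/2,31] -> miss, prune
  N7 x:[47/2,59/2] y:[21,35] z:[41/2,25] -> hit [47/2,25], descend [6, 10, 15]
    N6 x:[49/2,51/2] y:[31,35] z:[22,45/2] -> miss, prune
    N10 x:[47/2,49/2] y:[22,24] z:[24,25] -> hit [24,24] leaf, test {P5@t=24}
    N15 x:[27,59/2] y:[21,25] z:[41/2,22] -> miss, prune
  N12 x:[13,41/2] y:[13,22] z:[16,45/2] -> hit [16,41/2], descend [9, 17]
    N9 x:[37/2,41/2] y:[16,22] z:[16,35/2] -> miss, prune
    N17 x:[13,15] y:[13,15] z:[22,45/2] -> miss, prune

13 AABB tests over nodes [0, 2, 3, 13, 14, 16, 7, 6, 10, 15, 12, 9, 17]; 1 leaf entered; closest P5.

== RESULT ==
1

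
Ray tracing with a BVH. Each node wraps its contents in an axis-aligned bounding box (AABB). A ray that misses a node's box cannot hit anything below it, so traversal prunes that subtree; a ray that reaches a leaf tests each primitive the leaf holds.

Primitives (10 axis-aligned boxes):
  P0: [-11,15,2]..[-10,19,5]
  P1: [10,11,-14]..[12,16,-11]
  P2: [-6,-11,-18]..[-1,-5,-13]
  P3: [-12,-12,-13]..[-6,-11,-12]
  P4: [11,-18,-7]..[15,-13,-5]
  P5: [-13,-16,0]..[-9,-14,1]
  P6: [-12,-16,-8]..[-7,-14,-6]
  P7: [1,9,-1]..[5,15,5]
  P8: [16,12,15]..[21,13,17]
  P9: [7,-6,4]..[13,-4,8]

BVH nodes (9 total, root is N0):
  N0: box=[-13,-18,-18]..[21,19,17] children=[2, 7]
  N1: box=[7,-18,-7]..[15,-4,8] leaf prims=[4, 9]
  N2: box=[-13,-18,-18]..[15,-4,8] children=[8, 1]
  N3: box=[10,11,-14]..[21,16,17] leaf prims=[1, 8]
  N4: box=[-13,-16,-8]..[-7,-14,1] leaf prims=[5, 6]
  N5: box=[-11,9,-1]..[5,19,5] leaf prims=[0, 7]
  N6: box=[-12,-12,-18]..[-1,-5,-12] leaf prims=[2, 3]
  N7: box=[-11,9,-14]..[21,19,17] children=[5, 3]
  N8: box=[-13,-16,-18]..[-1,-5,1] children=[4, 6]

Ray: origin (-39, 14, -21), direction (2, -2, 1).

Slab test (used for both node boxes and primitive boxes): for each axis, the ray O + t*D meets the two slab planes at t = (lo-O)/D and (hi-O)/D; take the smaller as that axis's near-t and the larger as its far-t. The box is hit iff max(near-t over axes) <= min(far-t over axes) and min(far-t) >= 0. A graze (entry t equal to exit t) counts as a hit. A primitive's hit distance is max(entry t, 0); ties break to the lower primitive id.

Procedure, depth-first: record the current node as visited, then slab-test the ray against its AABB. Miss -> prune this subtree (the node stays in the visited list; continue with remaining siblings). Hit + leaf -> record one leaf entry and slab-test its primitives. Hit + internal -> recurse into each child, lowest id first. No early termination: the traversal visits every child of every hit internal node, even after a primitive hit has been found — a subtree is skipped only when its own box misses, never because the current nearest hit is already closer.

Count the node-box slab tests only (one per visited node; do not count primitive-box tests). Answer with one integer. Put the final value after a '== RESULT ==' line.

Trace the traversal:
N0 x:[13,30] y:[-5/2,16] z:[3,38] -> hit [13,16], descend [2, 7]
  N2 x:[13,27] y:[9,16] z:[3,29] -> hit [13,16], descend [1, 8]
    N1 x:[23,27] y:[9,16] z:[14,29] -> miss, prune
    N8 x:[13,19] y:[19/2,15] z:[3,22] -> hit [13,15], descend [4, 6]
      N4 x:[13,16] y:[14,15] z:[13,22] -> hit [14,15] leaf, test {P5(miss), P6@t=14}
      N6 x:[27/2,19] y:[19/2,13] z:[3,9] -> miss, prune
  N7 x:[14,30] y:[-5/2,5/2] z:[7,38] -> miss, prune

Summary -> nodes [0, 2, 1, 8, 4, 6, 7]; box-tests=7; leaf-entries=1; first=P6

== RESULT ==
7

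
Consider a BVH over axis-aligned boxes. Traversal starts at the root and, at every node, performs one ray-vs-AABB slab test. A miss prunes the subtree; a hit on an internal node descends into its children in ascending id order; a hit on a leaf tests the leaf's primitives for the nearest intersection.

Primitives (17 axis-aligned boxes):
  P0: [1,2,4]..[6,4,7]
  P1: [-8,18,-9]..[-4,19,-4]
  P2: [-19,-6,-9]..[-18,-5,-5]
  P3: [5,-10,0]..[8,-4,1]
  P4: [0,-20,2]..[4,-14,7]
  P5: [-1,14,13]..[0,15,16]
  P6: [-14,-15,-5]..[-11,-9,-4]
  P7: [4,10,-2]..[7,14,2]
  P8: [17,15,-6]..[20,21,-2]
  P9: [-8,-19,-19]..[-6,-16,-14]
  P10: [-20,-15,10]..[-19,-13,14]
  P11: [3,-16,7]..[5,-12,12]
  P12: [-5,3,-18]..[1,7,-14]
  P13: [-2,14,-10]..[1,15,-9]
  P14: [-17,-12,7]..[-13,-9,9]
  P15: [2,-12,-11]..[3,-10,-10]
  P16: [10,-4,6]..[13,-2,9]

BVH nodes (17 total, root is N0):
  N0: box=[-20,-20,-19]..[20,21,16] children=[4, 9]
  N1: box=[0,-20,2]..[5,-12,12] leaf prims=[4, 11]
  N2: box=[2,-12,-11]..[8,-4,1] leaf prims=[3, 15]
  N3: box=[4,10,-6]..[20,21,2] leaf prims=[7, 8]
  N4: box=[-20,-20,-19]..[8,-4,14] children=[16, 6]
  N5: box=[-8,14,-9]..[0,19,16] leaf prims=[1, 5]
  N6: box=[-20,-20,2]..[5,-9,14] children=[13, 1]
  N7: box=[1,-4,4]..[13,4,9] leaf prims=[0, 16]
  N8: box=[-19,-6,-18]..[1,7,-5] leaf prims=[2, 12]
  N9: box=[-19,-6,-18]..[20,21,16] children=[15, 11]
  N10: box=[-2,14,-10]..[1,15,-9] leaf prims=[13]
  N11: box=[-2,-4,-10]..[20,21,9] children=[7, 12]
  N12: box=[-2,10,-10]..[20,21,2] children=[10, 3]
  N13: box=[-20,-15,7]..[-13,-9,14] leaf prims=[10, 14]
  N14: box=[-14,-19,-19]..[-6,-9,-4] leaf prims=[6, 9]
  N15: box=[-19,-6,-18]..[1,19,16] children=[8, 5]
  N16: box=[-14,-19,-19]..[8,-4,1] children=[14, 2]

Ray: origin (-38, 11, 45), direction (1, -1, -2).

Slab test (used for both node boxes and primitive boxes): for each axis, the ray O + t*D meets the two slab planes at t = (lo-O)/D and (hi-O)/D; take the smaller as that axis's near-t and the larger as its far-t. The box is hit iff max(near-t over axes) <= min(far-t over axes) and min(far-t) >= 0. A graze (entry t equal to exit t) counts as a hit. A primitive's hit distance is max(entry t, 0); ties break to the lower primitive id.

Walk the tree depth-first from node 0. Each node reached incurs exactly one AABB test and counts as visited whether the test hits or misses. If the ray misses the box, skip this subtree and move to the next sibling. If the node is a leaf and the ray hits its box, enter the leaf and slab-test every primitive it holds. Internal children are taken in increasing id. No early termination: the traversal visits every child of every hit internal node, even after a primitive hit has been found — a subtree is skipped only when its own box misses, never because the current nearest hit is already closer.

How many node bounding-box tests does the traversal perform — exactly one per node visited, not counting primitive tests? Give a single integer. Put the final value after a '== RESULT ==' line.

Walk:
N0 x:[18,58] y:[-10,31] z:[29/2,32] -> hit [18,31], descend [4, 9]
  N4 x:[18,46] y:[15,31] z:[31/2,32] -> hit [18,31], descend [6, 16]
    N6 x:[18,43] y:[20,31] z:[31/2,43/2] -> hit [20,43/2], descend [1, 13]
      N1 x:[38,43] y:[23,31] z:[33/2,43/2] -> miss, prune
      N13 x:[18,25] y:[20,26] z:[31/2,19] -> miss, prune
    N16 x:[24,46] y:[15,30] z:[22,32] -> hit [24,30], descend [2, 14]
      N2 x:[40,46] y:[15,23] z:[22,28] -> miss, prune
      N14 x:[24,32] y:[20,30] z:[49/2,32] -> hit [49/2,30] leaf, test {P6@t=49/2, P9@t=30}
  N9 x:[19,58] y:[-10,17] z:[29/2,63/2] -> miss, prune

order=[0, 4, 6, 1, 13, 16, 2, 14, 9]  |boxes|=9  |leaves|=1  hit=P6

== RESULT ==
9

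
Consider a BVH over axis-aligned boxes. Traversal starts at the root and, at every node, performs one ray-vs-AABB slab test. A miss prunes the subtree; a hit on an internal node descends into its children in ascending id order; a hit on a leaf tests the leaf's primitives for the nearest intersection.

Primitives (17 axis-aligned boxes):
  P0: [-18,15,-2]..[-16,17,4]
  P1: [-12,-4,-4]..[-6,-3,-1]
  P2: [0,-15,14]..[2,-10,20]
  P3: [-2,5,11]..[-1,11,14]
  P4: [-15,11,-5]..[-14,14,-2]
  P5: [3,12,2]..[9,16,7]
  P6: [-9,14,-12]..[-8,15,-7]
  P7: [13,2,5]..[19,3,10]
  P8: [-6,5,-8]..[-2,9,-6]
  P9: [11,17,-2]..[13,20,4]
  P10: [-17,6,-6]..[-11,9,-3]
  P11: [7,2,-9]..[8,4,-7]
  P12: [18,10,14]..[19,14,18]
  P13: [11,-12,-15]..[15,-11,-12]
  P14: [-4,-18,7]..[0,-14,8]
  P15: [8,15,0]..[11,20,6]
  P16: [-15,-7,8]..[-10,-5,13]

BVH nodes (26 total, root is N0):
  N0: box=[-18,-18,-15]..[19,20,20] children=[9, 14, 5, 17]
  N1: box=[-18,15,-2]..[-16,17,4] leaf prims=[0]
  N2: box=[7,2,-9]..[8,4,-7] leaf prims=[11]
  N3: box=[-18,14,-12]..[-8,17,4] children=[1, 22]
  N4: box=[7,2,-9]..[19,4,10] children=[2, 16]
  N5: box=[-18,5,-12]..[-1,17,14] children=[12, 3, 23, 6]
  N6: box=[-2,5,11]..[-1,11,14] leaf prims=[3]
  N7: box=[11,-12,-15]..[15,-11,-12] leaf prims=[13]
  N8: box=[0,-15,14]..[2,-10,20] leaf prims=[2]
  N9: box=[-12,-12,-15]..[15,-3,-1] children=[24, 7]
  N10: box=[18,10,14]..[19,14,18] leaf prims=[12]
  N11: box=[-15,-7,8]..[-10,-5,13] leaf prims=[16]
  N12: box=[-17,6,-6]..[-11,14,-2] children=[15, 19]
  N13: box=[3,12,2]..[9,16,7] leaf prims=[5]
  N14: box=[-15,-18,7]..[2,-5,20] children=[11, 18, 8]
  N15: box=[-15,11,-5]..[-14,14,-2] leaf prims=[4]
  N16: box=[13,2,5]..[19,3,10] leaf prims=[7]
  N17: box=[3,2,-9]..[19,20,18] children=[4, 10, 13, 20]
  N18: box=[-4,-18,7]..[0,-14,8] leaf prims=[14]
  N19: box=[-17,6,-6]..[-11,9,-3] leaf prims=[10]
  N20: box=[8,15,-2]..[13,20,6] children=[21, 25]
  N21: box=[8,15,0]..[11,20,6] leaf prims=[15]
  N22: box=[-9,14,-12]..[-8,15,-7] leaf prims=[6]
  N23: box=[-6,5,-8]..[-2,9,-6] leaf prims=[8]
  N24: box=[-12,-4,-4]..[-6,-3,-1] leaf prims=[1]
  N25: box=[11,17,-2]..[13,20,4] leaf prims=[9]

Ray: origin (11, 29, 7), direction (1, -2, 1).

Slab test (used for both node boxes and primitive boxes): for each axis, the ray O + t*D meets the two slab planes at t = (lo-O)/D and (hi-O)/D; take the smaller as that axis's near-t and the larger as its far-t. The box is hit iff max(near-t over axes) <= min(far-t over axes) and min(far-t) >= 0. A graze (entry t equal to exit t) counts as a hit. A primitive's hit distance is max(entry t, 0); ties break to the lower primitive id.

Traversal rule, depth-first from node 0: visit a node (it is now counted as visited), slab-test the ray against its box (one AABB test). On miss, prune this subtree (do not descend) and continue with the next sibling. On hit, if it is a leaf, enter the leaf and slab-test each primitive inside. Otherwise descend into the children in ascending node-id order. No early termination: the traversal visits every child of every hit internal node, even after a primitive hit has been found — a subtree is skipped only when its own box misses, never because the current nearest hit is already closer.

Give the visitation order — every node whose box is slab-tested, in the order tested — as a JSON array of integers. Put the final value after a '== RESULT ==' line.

Traverse from the root:
N0 x:[-29,8] y:[9/2,47/2] z:[-22,13] -> hit [9/2,8], descend [5, 9, 14, 17]
  N5 x:[-29,-12] y:[6,12] z:[-19,7] -> miss, prune
  N9 x:[-23,4] y:[16,41/2] z:[-22,-8] -> miss, prune
  N14 x:[-26,-9] y:[17,47/2] z:[0,13] -> miss, prune
  N17 x:[-8,8] y:[9/2,27/2] z:[-16,11] -> hit [9/2,8], descend [4, 10, 13, 20]
    N4 x:[-4,8] y:[25/2,27/2] z:[-16,3] -> miss, prune
    N10 x:[7,8] y:[15/2,19/2] z:[7,11] -> hit [15/2,8] leaf, test {P12@t=15/2}
    N13 x:[-8,-2] y:[13/2,17/2] z:[-5,0] -> miss, prune
    N20 x:[-3,2] y:[9/2,7] z:[-9,-1] -> miss, prune

Summary -> nodes [0, 5, 9, 14, 17, 4, 10, 13, 20]; box-tests=9; leaf-entries=1; first=P12

== RESULT ==
[0, 5, 9, 14, 17, 4, 10, 13, 20]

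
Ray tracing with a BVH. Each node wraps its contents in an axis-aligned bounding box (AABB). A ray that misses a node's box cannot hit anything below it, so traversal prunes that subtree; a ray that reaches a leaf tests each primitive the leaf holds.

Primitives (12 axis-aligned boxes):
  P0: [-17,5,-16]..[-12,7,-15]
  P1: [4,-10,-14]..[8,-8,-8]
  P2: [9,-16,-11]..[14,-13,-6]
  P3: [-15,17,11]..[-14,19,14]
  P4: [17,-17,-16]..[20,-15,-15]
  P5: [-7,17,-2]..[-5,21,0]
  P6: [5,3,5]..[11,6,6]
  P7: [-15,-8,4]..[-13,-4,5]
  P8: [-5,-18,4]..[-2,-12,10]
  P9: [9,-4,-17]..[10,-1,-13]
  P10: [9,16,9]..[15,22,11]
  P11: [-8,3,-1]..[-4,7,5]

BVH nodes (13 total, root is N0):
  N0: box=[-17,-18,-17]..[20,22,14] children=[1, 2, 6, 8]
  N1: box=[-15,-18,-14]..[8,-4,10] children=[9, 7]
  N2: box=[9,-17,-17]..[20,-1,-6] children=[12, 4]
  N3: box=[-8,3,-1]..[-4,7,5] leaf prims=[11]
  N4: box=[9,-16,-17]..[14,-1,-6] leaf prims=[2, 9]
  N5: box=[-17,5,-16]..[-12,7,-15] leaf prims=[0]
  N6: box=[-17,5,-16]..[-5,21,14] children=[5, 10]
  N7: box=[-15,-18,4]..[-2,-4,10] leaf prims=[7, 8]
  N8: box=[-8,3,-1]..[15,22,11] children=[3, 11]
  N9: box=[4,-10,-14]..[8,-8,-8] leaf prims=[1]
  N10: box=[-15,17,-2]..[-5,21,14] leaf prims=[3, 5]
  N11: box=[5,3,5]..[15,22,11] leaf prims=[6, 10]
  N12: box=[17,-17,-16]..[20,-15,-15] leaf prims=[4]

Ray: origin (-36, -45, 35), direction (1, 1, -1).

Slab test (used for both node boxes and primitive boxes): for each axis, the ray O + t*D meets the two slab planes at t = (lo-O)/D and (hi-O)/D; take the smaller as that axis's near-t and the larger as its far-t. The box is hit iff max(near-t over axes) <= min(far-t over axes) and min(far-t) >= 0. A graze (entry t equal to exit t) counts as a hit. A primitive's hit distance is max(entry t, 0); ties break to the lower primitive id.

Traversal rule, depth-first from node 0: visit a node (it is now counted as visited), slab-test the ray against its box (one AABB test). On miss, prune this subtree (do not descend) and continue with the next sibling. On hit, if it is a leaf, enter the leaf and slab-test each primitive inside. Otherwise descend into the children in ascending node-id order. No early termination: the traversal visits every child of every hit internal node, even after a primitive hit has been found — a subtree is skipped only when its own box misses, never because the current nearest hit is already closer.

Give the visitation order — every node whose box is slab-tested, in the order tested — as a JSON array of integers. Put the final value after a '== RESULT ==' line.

Walk:
N0 x:[19,56] y:[27,67] z:[21,52] -> hit [27,52], descend [1, 2, 6, 8]
  N1 x:[21,44] y:[27,41] z:[25,49] -> hit [27,41], descend [7, 9]
    N7 x:[21,34] y:[27,41] z:[25,31] -> hit [27,31] leaf, test {P7(miss), P8@t=31}
    N9 x:[40,44] y:[35,37] z:[43,49] -> miss, prune
  N2 x:[45,56] y:[28,44] z:[41,52] -> miss, prune
  N6 x:[19,31] y:[50,66] z:[21,51] -> miss, prune
  N8 x:[28,51] y:[48,67] z:[24,36] -> miss, prune

7 AABB tests over nodes [0, 1, 7, 9, 2, 6, 8]; 1 leaf entered; closest P8.

== RESULT ==
[0, 1, 7, 9, 2, 6, 8]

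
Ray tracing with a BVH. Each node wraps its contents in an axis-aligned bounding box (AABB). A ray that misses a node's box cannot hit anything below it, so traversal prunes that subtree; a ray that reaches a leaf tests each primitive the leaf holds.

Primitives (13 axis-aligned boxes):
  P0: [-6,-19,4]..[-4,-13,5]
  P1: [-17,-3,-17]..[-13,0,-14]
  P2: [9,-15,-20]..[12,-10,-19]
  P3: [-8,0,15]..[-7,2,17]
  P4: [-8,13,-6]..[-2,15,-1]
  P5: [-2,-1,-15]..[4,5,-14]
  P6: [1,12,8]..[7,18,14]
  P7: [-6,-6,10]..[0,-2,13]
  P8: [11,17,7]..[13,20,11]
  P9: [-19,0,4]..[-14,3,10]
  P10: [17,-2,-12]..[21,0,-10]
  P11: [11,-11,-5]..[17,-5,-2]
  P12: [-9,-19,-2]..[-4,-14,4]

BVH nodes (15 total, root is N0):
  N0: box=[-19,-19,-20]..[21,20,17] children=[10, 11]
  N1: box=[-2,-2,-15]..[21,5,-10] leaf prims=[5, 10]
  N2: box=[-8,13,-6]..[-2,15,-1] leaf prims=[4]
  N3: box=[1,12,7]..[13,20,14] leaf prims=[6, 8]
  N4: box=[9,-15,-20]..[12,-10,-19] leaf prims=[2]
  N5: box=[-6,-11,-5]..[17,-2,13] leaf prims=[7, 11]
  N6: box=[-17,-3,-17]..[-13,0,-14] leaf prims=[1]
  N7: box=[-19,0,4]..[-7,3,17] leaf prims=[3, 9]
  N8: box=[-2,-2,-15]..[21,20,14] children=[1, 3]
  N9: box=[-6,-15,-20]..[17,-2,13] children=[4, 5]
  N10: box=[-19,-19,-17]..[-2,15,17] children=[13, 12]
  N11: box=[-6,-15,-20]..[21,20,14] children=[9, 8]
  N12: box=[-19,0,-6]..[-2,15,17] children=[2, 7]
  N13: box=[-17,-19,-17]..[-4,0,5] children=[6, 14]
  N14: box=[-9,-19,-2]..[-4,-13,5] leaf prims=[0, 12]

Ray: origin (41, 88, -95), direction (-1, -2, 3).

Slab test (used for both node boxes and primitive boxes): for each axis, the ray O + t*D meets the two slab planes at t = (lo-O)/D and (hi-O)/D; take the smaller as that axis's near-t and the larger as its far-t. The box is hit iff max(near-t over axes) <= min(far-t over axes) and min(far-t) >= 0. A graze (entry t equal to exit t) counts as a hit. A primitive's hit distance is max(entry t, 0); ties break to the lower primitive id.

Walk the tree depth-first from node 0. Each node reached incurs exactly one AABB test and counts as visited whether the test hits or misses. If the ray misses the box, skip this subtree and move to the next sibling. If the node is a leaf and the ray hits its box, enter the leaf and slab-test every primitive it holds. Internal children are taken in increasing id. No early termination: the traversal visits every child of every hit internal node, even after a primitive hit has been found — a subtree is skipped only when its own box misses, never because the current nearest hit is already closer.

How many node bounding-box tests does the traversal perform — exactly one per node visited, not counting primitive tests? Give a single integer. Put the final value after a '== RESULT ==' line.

Trace the traversal:
N0 x:[20,60] y:[34,107/2] z:[25,112/3] -> hit [34,112/3], descend [10, 11]
  N10 x:[43,60] y:[73/2,107/2] z:[26,112/3] -> miss, prune
  N11 x:[20,47] y:[34,103/2] z:[25,109/3] -> hit [34,109/3], descend [8, 9]
    N8 x:[20,43] y:[34,45] z:[80/3,109/3] -> hit [34,109/3], descend [1, 3]
      N1 x:[20,43] y:[83/2,45] z:[80/3,85/3] -> miss, prune
      N3 x:[28,40] y:[34,38] z:[34,109/3] -> hit [34,109/3] leaf, test {P6@t=35, P8(miss)}
    N9 x:[24,47] y:[45,103/2] z:[25,36] -> miss, prune

order=[0, 10, 11, 8, 1, 3, 9]  |boxes|=7  |leaves|=1  hit=P6

== RESULT ==
7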